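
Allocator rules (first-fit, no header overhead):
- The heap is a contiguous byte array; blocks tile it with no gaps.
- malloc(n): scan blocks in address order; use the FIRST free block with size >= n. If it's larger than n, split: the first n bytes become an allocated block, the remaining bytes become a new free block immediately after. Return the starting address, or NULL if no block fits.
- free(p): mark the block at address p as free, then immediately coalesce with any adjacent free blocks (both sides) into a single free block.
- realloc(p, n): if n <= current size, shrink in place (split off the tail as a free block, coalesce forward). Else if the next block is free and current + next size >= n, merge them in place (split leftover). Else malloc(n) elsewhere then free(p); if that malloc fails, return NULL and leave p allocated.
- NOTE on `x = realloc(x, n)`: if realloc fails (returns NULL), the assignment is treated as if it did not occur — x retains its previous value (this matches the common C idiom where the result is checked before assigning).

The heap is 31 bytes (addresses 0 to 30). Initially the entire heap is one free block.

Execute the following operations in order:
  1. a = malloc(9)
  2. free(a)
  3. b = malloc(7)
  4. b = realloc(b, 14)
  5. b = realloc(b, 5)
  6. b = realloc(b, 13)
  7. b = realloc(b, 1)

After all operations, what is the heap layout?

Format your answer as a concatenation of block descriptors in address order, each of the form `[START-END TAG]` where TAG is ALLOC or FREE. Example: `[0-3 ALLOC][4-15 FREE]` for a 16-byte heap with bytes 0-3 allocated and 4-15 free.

Answer: [0-0 ALLOC][1-30 FREE]

Derivation:
Op 1: a = malloc(9) -> a = 0; heap: [0-8 ALLOC][9-30 FREE]
Op 2: free(a) -> (freed a); heap: [0-30 FREE]
Op 3: b = malloc(7) -> b = 0; heap: [0-6 ALLOC][7-30 FREE]
Op 4: b = realloc(b, 14) -> b = 0; heap: [0-13 ALLOC][14-30 FREE]
Op 5: b = realloc(b, 5) -> b = 0; heap: [0-4 ALLOC][5-30 FREE]
Op 6: b = realloc(b, 13) -> b = 0; heap: [0-12 ALLOC][13-30 FREE]
Op 7: b = realloc(b, 1) -> b = 0; heap: [0-0 ALLOC][1-30 FREE]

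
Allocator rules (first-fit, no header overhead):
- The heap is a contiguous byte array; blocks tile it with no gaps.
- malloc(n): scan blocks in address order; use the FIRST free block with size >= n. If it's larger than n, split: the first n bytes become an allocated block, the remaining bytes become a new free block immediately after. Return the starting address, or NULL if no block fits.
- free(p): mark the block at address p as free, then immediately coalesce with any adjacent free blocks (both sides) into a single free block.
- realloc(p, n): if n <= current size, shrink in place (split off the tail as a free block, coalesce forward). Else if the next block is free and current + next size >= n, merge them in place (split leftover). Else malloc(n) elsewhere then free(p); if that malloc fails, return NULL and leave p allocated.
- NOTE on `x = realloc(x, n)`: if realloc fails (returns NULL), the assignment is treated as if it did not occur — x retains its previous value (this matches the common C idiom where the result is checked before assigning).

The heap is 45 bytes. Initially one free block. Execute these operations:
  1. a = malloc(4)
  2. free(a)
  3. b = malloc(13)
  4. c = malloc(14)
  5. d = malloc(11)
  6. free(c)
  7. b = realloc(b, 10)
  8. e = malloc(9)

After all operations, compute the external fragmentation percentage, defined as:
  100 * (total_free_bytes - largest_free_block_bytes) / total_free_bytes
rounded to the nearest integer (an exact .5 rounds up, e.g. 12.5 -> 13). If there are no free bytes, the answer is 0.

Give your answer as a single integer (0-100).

Op 1: a = malloc(4) -> a = 0; heap: [0-3 ALLOC][4-44 FREE]
Op 2: free(a) -> (freed a); heap: [0-44 FREE]
Op 3: b = malloc(13) -> b = 0; heap: [0-12 ALLOC][13-44 FREE]
Op 4: c = malloc(14) -> c = 13; heap: [0-12 ALLOC][13-26 ALLOC][27-44 FREE]
Op 5: d = malloc(11) -> d = 27; heap: [0-12 ALLOC][13-26 ALLOC][27-37 ALLOC][38-44 FREE]
Op 6: free(c) -> (freed c); heap: [0-12 ALLOC][13-26 FREE][27-37 ALLOC][38-44 FREE]
Op 7: b = realloc(b, 10) -> b = 0; heap: [0-9 ALLOC][10-26 FREE][27-37 ALLOC][38-44 FREE]
Op 8: e = malloc(9) -> e = 10; heap: [0-9 ALLOC][10-18 ALLOC][19-26 FREE][27-37 ALLOC][38-44 FREE]
Free blocks: [8 7] total_free=15 largest=8 -> 100*(15-8)/15 = 700/15 ≈ 46.667 -> rounds to 47

Answer: 47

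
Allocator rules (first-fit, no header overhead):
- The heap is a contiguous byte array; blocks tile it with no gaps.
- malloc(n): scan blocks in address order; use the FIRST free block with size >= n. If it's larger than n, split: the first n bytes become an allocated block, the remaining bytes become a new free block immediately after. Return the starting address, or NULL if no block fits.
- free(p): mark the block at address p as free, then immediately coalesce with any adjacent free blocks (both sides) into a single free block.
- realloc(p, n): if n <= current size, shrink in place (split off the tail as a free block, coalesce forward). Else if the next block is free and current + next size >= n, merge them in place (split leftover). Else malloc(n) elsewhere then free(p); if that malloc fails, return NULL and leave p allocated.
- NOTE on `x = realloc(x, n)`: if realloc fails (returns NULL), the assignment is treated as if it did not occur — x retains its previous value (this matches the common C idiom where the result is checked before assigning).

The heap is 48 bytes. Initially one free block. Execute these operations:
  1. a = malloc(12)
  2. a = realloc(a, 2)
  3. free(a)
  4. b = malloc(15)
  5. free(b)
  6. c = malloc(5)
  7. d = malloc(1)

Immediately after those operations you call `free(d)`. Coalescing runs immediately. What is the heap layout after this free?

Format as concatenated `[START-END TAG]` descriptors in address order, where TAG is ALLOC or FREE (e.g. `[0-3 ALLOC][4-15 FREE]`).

Answer: [0-4 ALLOC][5-47 FREE]

Derivation:
Op 1: a = malloc(12) -> a = 0; heap: [0-11 ALLOC][12-47 FREE]
Op 2: a = realloc(a, 2) -> a = 0; heap: [0-1 ALLOC][2-47 FREE]
Op 3: free(a) -> (freed a); heap: [0-47 FREE]
Op 4: b = malloc(15) -> b = 0; heap: [0-14 ALLOC][15-47 FREE]
Op 5: free(b) -> (freed b); heap: [0-47 FREE]
Op 6: c = malloc(5) -> c = 0; heap: [0-4 ALLOC][5-47 FREE]
Op 7: d = malloc(1) -> d = 5; heap: [0-4 ALLOC][5-5 ALLOC][6-47 FREE]
free(d): d = 5 -> block [5-5 ALLOC]; mark free, coalesce with adjacent free neighbors -> [0-4 ALLOC][5-47 FREE]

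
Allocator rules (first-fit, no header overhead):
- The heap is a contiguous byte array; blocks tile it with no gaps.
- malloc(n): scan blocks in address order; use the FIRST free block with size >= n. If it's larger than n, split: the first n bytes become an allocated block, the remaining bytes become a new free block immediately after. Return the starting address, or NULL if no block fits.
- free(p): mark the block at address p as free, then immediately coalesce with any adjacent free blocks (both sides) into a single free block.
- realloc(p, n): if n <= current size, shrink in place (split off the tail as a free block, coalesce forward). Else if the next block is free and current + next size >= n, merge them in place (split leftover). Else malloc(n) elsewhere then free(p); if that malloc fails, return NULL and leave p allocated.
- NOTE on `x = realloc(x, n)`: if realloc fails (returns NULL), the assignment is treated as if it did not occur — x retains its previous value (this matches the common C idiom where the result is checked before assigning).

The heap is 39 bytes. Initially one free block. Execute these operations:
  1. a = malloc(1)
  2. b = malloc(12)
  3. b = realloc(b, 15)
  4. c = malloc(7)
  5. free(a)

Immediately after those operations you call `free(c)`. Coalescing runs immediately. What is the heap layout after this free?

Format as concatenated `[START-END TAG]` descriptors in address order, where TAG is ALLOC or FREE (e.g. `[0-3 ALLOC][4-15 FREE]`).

Answer: [0-0 FREE][1-15 ALLOC][16-38 FREE]

Derivation:
Op 1: a = malloc(1) -> a = 0; heap: [0-0 ALLOC][1-38 FREE]
Op 2: b = malloc(12) -> b = 1; heap: [0-0 ALLOC][1-12 ALLOC][13-38 FREE]
Op 3: b = realloc(b, 15) -> b = 1; heap: [0-0 ALLOC][1-15 ALLOC][16-38 FREE]
Op 4: c = malloc(7) -> c = 16; heap: [0-0 ALLOC][1-15 ALLOC][16-22 ALLOC][23-38 FREE]
Op 5: free(a) -> (freed a); heap: [0-0 FREE][1-15 ALLOC][16-22 ALLOC][23-38 FREE]
free(c): c = 16 -> block [16-22 ALLOC]; mark free, coalesce with adjacent free neighbors -> [0-0 FREE][1-15 ALLOC][16-38 FREE]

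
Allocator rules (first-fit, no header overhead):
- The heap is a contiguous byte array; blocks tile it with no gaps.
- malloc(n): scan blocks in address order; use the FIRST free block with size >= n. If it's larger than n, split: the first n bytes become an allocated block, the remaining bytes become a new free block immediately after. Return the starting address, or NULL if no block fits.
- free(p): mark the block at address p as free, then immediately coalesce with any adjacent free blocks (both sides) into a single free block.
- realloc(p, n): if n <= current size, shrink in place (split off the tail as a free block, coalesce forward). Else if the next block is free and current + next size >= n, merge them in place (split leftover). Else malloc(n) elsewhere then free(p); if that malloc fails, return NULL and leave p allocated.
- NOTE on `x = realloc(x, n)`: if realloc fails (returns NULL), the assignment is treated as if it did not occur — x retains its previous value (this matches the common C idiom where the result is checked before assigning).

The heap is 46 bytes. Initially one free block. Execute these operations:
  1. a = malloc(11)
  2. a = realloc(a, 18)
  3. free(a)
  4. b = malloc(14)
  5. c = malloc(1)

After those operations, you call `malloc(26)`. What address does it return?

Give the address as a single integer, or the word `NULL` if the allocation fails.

Op 1: a = malloc(11) -> a = 0; heap: [0-10 ALLOC][11-45 FREE]
Op 2: a = realloc(a, 18) -> a = 0; heap: [0-17 ALLOC][18-45 FREE]
Op 3: free(a) -> (freed a); heap: [0-45 FREE]
Op 4: b = malloc(14) -> b = 0; heap: [0-13 ALLOC][14-45 FREE]
Op 5: c = malloc(1) -> c = 14; heap: [0-13 ALLOC][14-14 ALLOC][15-45 FREE]
malloc(26): first-fit scan over [0-13 ALLOC][14-14 ALLOC][15-45 FREE] -> 15

Answer: 15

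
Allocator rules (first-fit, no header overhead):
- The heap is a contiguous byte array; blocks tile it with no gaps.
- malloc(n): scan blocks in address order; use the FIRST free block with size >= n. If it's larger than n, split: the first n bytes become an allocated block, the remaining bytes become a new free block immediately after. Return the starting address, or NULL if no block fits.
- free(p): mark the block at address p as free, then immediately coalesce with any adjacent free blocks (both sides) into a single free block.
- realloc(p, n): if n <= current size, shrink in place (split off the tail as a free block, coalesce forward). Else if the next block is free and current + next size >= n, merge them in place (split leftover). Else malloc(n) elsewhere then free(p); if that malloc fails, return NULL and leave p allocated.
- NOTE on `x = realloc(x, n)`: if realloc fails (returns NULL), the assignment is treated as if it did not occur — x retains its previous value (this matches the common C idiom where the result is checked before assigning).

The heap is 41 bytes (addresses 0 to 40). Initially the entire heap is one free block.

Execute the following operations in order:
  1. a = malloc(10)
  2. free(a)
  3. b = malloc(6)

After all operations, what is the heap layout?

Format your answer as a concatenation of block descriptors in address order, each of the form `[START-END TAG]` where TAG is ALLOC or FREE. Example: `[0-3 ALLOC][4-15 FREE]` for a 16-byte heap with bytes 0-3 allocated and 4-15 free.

Answer: [0-5 ALLOC][6-40 FREE]

Derivation:
Op 1: a = malloc(10) -> a = 0; heap: [0-9 ALLOC][10-40 FREE]
Op 2: free(a) -> (freed a); heap: [0-40 FREE]
Op 3: b = malloc(6) -> b = 0; heap: [0-5 ALLOC][6-40 FREE]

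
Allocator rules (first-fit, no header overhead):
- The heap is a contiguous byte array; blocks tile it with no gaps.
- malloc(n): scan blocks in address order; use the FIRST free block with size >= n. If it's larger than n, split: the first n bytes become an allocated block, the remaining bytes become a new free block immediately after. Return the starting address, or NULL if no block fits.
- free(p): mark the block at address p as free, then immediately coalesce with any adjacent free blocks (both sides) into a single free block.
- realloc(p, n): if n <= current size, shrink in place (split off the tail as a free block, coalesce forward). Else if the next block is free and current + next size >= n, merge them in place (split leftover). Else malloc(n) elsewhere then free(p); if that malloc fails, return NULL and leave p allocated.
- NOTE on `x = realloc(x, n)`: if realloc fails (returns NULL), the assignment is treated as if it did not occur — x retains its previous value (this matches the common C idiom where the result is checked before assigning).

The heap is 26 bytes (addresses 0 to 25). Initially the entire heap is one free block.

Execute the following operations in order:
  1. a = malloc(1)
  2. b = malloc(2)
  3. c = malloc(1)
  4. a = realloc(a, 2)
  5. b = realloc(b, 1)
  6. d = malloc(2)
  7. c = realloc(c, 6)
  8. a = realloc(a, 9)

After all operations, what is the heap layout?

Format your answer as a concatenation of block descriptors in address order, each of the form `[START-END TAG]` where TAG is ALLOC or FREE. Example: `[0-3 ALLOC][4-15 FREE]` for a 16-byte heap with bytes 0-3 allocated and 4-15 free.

Op 1: a = malloc(1) -> a = 0; heap: [0-0 ALLOC][1-25 FREE]
Op 2: b = malloc(2) -> b = 1; heap: [0-0 ALLOC][1-2 ALLOC][3-25 FREE]
Op 3: c = malloc(1) -> c = 3; heap: [0-0 ALLOC][1-2 ALLOC][3-3 ALLOC][4-25 FREE]
Op 4: a = realloc(a, 2) -> a = 4; heap: [0-0 FREE][1-2 ALLOC][3-3 ALLOC][4-5 ALLOC][6-25 FREE]
Op 5: b = realloc(b, 1) -> b = 1; heap: [0-0 FREE][1-1 ALLOC][2-2 FREE][3-3 ALLOC][4-5 ALLOC][6-25 FREE]
Op 6: d = malloc(2) -> d = 6; heap: [0-0 FREE][1-1 ALLOC][2-2 FREE][3-3 ALLOC][4-5 ALLOC][6-7 ALLOC][8-25 FREE]
Op 7: c = realloc(c, 6) -> c = 8; heap: [0-0 FREE][1-1 ALLOC][2-3 FREE][4-5 ALLOC][6-7 ALLOC][8-13 ALLOC][14-25 FREE]
Op 8: a = realloc(a, 9) -> a = 14; heap: [0-0 FREE][1-1 ALLOC][2-5 FREE][6-7 ALLOC][8-13 ALLOC][14-22 ALLOC][23-25 FREE]

Answer: [0-0 FREE][1-1 ALLOC][2-5 FREE][6-7 ALLOC][8-13 ALLOC][14-22 ALLOC][23-25 FREE]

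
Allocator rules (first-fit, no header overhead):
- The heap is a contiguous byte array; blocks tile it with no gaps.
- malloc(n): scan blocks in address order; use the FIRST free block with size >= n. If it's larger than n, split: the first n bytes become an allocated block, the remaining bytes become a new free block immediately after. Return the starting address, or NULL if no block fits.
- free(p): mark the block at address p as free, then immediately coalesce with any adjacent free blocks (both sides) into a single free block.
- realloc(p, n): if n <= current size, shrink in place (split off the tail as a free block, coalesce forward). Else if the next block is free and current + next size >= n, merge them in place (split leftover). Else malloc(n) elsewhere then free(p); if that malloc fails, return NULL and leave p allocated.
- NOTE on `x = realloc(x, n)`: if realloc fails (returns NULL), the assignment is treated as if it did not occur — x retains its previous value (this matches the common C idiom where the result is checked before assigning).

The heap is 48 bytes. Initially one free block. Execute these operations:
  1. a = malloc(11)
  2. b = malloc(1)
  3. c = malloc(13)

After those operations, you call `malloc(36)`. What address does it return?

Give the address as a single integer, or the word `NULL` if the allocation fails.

Answer: NULL

Derivation:
Op 1: a = malloc(11) -> a = 0; heap: [0-10 ALLOC][11-47 FREE]
Op 2: b = malloc(1) -> b = 11; heap: [0-10 ALLOC][11-11 ALLOC][12-47 FREE]
Op 3: c = malloc(13) -> c = 12; heap: [0-10 ALLOC][11-11 ALLOC][12-24 ALLOC][25-47 FREE]
malloc(36): first-fit scan over [0-10 ALLOC][11-11 ALLOC][12-24 ALLOC][25-47 FREE] -> NULL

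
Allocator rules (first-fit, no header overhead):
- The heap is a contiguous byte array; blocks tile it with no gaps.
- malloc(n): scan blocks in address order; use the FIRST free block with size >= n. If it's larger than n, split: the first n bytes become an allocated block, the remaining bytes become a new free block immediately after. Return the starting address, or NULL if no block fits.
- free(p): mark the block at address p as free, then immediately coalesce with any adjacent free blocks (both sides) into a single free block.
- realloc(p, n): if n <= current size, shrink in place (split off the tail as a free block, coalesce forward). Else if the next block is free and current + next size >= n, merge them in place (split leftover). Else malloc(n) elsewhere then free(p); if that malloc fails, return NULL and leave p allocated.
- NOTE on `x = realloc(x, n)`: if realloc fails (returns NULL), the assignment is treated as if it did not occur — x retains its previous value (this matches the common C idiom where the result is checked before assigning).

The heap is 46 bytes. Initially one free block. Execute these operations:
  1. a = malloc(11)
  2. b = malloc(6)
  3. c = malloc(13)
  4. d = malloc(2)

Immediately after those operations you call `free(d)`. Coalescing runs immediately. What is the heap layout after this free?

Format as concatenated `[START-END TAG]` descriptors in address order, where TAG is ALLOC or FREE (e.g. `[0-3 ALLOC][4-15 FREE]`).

Op 1: a = malloc(11) -> a = 0; heap: [0-10 ALLOC][11-45 FREE]
Op 2: b = malloc(6) -> b = 11; heap: [0-10 ALLOC][11-16 ALLOC][17-45 FREE]
Op 3: c = malloc(13) -> c = 17; heap: [0-10 ALLOC][11-16 ALLOC][17-29 ALLOC][30-45 FREE]
Op 4: d = malloc(2) -> d = 30; heap: [0-10 ALLOC][11-16 ALLOC][17-29 ALLOC][30-31 ALLOC][32-45 FREE]
free(d): d = 30 -> block [30-31 ALLOC]; mark free, coalesce with adjacent free neighbors -> [0-10 ALLOC][11-16 ALLOC][17-29 ALLOC][30-45 FREE]

Answer: [0-10 ALLOC][11-16 ALLOC][17-29 ALLOC][30-45 FREE]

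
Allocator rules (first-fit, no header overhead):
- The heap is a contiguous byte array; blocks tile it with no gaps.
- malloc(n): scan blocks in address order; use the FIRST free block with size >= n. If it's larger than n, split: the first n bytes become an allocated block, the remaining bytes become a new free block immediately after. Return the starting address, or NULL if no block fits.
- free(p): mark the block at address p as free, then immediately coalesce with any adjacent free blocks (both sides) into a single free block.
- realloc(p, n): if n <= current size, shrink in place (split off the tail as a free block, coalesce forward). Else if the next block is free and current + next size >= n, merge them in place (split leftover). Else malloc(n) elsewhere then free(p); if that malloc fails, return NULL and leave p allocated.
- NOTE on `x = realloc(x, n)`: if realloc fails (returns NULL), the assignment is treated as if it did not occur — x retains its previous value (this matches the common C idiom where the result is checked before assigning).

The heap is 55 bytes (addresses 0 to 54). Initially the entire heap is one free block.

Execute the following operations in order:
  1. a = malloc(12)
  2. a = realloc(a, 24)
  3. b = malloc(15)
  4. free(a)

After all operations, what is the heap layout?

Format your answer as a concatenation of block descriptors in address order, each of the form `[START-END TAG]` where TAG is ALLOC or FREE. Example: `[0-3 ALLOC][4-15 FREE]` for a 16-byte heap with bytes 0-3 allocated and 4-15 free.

Answer: [0-23 FREE][24-38 ALLOC][39-54 FREE]

Derivation:
Op 1: a = malloc(12) -> a = 0; heap: [0-11 ALLOC][12-54 FREE]
Op 2: a = realloc(a, 24) -> a = 0; heap: [0-23 ALLOC][24-54 FREE]
Op 3: b = malloc(15) -> b = 24; heap: [0-23 ALLOC][24-38 ALLOC][39-54 FREE]
Op 4: free(a) -> (freed a); heap: [0-23 FREE][24-38 ALLOC][39-54 FREE]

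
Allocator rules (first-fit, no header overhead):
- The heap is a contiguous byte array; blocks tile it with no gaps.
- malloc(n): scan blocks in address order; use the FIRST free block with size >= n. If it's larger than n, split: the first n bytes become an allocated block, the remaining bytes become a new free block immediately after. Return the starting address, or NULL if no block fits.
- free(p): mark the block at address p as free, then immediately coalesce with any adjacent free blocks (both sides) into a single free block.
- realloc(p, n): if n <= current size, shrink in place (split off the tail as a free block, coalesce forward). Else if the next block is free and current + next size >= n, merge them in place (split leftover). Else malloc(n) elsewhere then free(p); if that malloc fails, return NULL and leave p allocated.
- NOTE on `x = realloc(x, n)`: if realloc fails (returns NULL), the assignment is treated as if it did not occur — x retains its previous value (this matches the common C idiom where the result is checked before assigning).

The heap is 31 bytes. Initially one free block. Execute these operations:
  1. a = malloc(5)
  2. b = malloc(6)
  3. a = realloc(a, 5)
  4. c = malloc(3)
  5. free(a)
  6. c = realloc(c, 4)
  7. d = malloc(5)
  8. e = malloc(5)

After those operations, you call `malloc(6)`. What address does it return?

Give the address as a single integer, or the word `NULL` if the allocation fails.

Answer: 20

Derivation:
Op 1: a = malloc(5) -> a = 0; heap: [0-4 ALLOC][5-30 FREE]
Op 2: b = malloc(6) -> b = 5; heap: [0-4 ALLOC][5-10 ALLOC][11-30 FREE]
Op 3: a = realloc(a, 5) -> a = 0; heap: [0-4 ALLOC][5-10 ALLOC][11-30 FREE]
Op 4: c = malloc(3) -> c = 11; heap: [0-4 ALLOC][5-10 ALLOC][11-13 ALLOC][14-30 FREE]
Op 5: free(a) -> (freed a); heap: [0-4 FREE][5-10 ALLOC][11-13 ALLOC][14-30 FREE]
Op 6: c = realloc(c, 4) -> c = 11; heap: [0-4 FREE][5-10 ALLOC][11-14 ALLOC][15-30 FREE]
Op 7: d = malloc(5) -> d = 0; heap: [0-4 ALLOC][5-10 ALLOC][11-14 ALLOC][15-30 FREE]
Op 8: e = malloc(5) -> e = 15; heap: [0-4 ALLOC][5-10 ALLOC][11-14 ALLOC][15-19 ALLOC][20-30 FREE]
malloc(6): first-fit scan over [0-4 ALLOC][5-10 ALLOC][11-14 ALLOC][15-19 ALLOC][20-30 FREE] -> 20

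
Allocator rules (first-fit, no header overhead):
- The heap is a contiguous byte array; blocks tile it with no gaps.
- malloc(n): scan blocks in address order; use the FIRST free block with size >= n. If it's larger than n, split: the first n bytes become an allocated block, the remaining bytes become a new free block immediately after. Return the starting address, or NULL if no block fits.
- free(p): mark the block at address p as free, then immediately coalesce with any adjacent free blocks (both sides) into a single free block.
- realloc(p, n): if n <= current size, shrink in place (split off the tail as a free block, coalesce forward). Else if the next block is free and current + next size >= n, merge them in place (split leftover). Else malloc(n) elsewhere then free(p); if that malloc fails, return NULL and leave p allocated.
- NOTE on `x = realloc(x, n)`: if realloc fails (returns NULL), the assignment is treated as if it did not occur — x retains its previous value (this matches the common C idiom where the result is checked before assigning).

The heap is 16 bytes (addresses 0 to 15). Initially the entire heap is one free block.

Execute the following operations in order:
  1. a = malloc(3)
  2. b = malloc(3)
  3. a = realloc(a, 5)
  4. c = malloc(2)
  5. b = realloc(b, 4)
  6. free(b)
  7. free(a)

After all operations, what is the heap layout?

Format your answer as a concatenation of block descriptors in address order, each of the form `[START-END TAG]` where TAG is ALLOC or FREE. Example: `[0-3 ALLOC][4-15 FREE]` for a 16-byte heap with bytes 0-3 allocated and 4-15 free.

Answer: [0-1 ALLOC][2-15 FREE]

Derivation:
Op 1: a = malloc(3) -> a = 0; heap: [0-2 ALLOC][3-15 FREE]
Op 2: b = malloc(3) -> b = 3; heap: [0-2 ALLOC][3-5 ALLOC][6-15 FREE]
Op 3: a = realloc(a, 5) -> a = 6; heap: [0-2 FREE][3-5 ALLOC][6-10 ALLOC][11-15 FREE]
Op 4: c = malloc(2) -> c = 0; heap: [0-1 ALLOC][2-2 FREE][3-5 ALLOC][6-10 ALLOC][11-15 FREE]
Op 5: b = realloc(b, 4) -> b = 11; heap: [0-1 ALLOC][2-5 FREE][6-10 ALLOC][11-14 ALLOC][15-15 FREE]
Op 6: free(b) -> (freed b); heap: [0-1 ALLOC][2-5 FREE][6-10 ALLOC][11-15 FREE]
Op 7: free(a) -> (freed a); heap: [0-1 ALLOC][2-15 FREE]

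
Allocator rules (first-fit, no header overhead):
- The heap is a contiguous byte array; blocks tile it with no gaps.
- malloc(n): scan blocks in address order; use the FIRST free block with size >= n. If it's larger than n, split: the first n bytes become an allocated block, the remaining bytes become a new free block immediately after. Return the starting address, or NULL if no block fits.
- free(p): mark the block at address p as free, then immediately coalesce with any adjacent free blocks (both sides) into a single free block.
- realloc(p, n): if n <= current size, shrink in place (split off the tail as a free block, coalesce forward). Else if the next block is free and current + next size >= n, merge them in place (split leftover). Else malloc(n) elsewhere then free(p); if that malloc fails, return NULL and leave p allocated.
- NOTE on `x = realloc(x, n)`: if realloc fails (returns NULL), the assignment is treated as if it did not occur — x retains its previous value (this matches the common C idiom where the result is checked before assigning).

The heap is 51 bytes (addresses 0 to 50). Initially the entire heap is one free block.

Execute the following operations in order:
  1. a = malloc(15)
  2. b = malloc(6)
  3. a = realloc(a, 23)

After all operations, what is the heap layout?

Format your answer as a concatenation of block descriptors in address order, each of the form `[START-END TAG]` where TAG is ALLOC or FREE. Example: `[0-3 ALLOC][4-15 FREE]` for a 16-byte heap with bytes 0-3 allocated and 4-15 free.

Answer: [0-14 FREE][15-20 ALLOC][21-43 ALLOC][44-50 FREE]

Derivation:
Op 1: a = malloc(15) -> a = 0; heap: [0-14 ALLOC][15-50 FREE]
Op 2: b = malloc(6) -> b = 15; heap: [0-14 ALLOC][15-20 ALLOC][21-50 FREE]
Op 3: a = realloc(a, 23) -> a = 21; heap: [0-14 FREE][15-20 ALLOC][21-43 ALLOC][44-50 FREE]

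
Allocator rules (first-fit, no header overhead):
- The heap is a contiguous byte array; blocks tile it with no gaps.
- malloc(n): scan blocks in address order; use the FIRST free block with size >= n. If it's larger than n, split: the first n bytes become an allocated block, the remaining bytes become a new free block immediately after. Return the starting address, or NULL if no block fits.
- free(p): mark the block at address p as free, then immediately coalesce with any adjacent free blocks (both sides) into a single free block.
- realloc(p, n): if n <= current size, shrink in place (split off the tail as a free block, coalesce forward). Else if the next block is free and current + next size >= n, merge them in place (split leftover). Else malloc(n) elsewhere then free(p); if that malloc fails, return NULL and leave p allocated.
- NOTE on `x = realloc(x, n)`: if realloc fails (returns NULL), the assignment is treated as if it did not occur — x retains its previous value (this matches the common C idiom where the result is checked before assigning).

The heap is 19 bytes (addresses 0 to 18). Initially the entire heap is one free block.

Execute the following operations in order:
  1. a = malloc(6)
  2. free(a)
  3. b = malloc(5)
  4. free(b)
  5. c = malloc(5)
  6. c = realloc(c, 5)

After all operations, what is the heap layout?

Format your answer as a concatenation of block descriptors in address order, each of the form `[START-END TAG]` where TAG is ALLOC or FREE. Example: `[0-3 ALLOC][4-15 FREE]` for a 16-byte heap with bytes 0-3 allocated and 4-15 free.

Op 1: a = malloc(6) -> a = 0; heap: [0-5 ALLOC][6-18 FREE]
Op 2: free(a) -> (freed a); heap: [0-18 FREE]
Op 3: b = malloc(5) -> b = 0; heap: [0-4 ALLOC][5-18 FREE]
Op 4: free(b) -> (freed b); heap: [0-18 FREE]
Op 5: c = malloc(5) -> c = 0; heap: [0-4 ALLOC][5-18 FREE]
Op 6: c = realloc(c, 5) -> c = 0; heap: [0-4 ALLOC][5-18 FREE]

Answer: [0-4 ALLOC][5-18 FREE]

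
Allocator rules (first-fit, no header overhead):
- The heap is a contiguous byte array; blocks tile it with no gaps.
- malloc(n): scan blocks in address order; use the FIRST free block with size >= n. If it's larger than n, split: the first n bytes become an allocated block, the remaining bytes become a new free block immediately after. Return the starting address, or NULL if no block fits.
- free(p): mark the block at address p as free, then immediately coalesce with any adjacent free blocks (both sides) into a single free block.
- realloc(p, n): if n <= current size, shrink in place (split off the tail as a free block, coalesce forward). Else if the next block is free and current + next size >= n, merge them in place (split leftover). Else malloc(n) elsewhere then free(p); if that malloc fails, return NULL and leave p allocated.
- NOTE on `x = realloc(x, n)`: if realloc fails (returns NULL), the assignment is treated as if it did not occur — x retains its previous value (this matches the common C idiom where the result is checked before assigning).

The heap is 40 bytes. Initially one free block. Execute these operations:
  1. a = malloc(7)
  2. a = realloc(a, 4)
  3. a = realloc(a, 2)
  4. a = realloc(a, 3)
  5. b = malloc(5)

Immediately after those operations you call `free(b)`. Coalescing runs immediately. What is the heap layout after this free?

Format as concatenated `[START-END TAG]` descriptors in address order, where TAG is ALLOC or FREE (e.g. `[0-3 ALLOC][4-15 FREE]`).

Answer: [0-2 ALLOC][3-39 FREE]

Derivation:
Op 1: a = malloc(7) -> a = 0; heap: [0-6 ALLOC][7-39 FREE]
Op 2: a = realloc(a, 4) -> a = 0; heap: [0-3 ALLOC][4-39 FREE]
Op 3: a = realloc(a, 2) -> a = 0; heap: [0-1 ALLOC][2-39 FREE]
Op 4: a = realloc(a, 3) -> a = 0; heap: [0-2 ALLOC][3-39 FREE]
Op 5: b = malloc(5) -> b = 3; heap: [0-2 ALLOC][3-7 ALLOC][8-39 FREE]
free(b): b = 3 -> block [3-7 ALLOC]; mark free, coalesce with adjacent free neighbors -> [0-2 ALLOC][3-39 FREE]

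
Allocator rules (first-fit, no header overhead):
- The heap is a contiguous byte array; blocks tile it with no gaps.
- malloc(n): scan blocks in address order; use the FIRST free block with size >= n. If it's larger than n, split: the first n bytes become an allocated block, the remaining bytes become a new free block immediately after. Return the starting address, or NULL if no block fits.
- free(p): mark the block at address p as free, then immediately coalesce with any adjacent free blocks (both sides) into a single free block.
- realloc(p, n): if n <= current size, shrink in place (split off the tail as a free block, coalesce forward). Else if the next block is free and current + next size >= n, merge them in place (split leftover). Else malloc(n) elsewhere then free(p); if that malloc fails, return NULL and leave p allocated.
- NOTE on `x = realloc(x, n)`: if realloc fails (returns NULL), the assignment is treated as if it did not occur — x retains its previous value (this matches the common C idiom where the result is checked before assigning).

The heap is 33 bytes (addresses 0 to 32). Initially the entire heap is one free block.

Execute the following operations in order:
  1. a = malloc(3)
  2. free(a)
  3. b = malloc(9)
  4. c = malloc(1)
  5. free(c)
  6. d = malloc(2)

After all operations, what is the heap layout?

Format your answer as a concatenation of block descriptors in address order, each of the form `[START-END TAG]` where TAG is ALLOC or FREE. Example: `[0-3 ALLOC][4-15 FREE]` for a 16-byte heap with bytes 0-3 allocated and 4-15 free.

Answer: [0-8 ALLOC][9-10 ALLOC][11-32 FREE]

Derivation:
Op 1: a = malloc(3) -> a = 0; heap: [0-2 ALLOC][3-32 FREE]
Op 2: free(a) -> (freed a); heap: [0-32 FREE]
Op 3: b = malloc(9) -> b = 0; heap: [0-8 ALLOC][9-32 FREE]
Op 4: c = malloc(1) -> c = 9; heap: [0-8 ALLOC][9-9 ALLOC][10-32 FREE]
Op 5: free(c) -> (freed c); heap: [0-8 ALLOC][9-32 FREE]
Op 6: d = malloc(2) -> d = 9; heap: [0-8 ALLOC][9-10 ALLOC][11-32 FREE]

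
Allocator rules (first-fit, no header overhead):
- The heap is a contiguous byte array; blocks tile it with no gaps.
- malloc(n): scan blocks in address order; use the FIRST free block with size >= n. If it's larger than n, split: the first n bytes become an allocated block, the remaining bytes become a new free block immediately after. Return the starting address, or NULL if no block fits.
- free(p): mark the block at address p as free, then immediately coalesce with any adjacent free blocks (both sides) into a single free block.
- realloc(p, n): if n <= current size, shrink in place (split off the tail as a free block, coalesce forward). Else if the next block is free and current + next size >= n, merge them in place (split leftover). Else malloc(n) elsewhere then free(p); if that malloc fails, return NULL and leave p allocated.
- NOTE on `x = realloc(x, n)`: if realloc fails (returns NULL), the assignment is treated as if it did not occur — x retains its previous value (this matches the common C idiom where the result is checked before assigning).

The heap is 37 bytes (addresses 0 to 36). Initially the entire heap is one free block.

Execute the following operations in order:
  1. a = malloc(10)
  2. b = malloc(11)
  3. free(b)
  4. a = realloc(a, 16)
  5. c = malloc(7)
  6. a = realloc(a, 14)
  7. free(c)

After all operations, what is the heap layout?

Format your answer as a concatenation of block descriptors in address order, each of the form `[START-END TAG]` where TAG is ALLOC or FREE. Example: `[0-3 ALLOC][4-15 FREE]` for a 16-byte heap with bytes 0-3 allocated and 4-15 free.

Op 1: a = malloc(10) -> a = 0; heap: [0-9 ALLOC][10-36 FREE]
Op 2: b = malloc(11) -> b = 10; heap: [0-9 ALLOC][10-20 ALLOC][21-36 FREE]
Op 3: free(b) -> (freed b); heap: [0-9 ALLOC][10-36 FREE]
Op 4: a = realloc(a, 16) -> a = 0; heap: [0-15 ALLOC][16-36 FREE]
Op 5: c = malloc(7) -> c = 16; heap: [0-15 ALLOC][16-22 ALLOC][23-36 FREE]
Op 6: a = realloc(a, 14) -> a = 0; heap: [0-13 ALLOC][14-15 FREE][16-22 ALLOC][23-36 FREE]
Op 7: free(c) -> (freed c); heap: [0-13 ALLOC][14-36 FREE]

Answer: [0-13 ALLOC][14-36 FREE]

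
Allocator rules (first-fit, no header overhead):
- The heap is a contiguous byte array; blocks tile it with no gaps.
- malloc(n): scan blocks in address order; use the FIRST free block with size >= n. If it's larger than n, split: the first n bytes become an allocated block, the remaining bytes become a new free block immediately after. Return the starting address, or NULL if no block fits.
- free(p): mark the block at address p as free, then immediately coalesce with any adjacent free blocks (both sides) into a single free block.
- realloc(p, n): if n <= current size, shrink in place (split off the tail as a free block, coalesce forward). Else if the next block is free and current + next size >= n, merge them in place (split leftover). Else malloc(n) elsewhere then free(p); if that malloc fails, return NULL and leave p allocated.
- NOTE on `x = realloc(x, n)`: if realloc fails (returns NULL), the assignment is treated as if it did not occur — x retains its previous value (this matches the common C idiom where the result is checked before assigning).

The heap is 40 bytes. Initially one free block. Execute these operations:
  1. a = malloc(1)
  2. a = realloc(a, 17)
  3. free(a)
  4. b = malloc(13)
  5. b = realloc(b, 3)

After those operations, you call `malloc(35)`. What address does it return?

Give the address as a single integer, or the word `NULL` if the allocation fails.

Answer: 3

Derivation:
Op 1: a = malloc(1) -> a = 0; heap: [0-0 ALLOC][1-39 FREE]
Op 2: a = realloc(a, 17) -> a = 0; heap: [0-16 ALLOC][17-39 FREE]
Op 3: free(a) -> (freed a); heap: [0-39 FREE]
Op 4: b = malloc(13) -> b = 0; heap: [0-12 ALLOC][13-39 FREE]
Op 5: b = realloc(b, 3) -> b = 0; heap: [0-2 ALLOC][3-39 FREE]
malloc(35): first-fit scan over [0-2 ALLOC][3-39 FREE] -> 3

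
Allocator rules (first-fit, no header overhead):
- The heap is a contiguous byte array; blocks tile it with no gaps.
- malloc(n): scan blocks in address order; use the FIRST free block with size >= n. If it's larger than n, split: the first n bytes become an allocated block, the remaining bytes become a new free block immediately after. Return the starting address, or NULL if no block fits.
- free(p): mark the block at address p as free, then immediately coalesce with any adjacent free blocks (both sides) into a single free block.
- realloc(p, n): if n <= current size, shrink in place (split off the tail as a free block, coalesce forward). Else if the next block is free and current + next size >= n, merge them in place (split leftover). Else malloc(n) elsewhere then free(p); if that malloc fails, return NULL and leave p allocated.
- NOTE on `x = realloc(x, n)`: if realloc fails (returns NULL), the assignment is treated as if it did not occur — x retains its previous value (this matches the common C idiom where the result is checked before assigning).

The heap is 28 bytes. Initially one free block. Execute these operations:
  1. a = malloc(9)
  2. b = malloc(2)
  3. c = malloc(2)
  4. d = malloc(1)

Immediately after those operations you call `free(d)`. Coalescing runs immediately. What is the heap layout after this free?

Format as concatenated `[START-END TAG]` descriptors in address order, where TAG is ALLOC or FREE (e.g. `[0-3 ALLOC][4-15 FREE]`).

Op 1: a = malloc(9) -> a = 0; heap: [0-8 ALLOC][9-27 FREE]
Op 2: b = malloc(2) -> b = 9; heap: [0-8 ALLOC][9-10 ALLOC][11-27 FREE]
Op 3: c = malloc(2) -> c = 11; heap: [0-8 ALLOC][9-10 ALLOC][11-12 ALLOC][13-27 FREE]
Op 4: d = malloc(1) -> d = 13; heap: [0-8 ALLOC][9-10 ALLOC][11-12 ALLOC][13-13 ALLOC][14-27 FREE]
free(d): d = 13 -> block [13-13 ALLOC]; mark free, coalesce with adjacent free neighbors -> [0-8 ALLOC][9-10 ALLOC][11-12 ALLOC][13-27 FREE]

Answer: [0-8 ALLOC][9-10 ALLOC][11-12 ALLOC][13-27 FREE]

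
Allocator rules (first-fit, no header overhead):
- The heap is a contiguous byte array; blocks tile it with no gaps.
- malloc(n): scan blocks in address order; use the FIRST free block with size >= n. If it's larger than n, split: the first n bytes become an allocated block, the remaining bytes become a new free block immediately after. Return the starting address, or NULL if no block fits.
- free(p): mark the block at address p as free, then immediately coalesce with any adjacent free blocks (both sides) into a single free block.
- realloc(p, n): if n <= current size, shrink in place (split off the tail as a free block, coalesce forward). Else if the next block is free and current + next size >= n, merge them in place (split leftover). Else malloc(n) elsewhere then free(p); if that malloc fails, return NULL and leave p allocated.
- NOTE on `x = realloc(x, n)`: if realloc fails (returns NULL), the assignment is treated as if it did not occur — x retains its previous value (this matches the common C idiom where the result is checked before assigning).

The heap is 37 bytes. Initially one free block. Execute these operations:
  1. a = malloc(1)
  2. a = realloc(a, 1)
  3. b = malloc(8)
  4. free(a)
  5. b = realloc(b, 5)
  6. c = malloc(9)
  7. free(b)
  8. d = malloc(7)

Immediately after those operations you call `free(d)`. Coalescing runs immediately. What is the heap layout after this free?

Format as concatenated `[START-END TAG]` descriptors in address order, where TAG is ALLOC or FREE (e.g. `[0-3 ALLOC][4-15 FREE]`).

Answer: [0-5 FREE][6-14 ALLOC][15-36 FREE]

Derivation:
Op 1: a = malloc(1) -> a = 0; heap: [0-0 ALLOC][1-36 FREE]
Op 2: a = realloc(a, 1) -> a = 0; heap: [0-0 ALLOC][1-36 FREE]
Op 3: b = malloc(8) -> b = 1; heap: [0-0 ALLOC][1-8 ALLOC][9-36 FREE]
Op 4: free(a) -> (freed a); heap: [0-0 FREE][1-8 ALLOC][9-36 FREE]
Op 5: b = realloc(b, 5) -> b = 1; heap: [0-0 FREE][1-5 ALLOC][6-36 FREE]
Op 6: c = malloc(9) -> c = 6; heap: [0-0 FREE][1-5 ALLOC][6-14 ALLOC][15-36 FREE]
Op 7: free(b) -> (freed b); heap: [0-5 FREE][6-14 ALLOC][15-36 FREE]
Op 8: d = malloc(7) -> d = 15; heap: [0-5 FREE][6-14 ALLOC][15-21 ALLOC][22-36 FREE]
free(d): d = 15 -> block [15-21 ALLOC]; mark free, coalesce with adjacent free neighbors -> [0-5 FREE][6-14 ALLOC][15-36 FREE]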